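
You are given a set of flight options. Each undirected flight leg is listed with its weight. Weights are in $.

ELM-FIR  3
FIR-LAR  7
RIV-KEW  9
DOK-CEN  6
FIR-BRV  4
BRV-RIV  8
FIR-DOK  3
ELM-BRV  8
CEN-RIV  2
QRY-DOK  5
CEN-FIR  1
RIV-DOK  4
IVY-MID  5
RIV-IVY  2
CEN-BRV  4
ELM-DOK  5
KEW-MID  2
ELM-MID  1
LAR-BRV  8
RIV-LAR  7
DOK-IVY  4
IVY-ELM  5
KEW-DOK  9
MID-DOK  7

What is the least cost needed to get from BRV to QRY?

$12

Settle nodes by increasing distance from BRV:
BRV: 0
FIR: 4  (via BRV)
CEN: 4  (via BRV)
RIV: 6  (via CEN)
DOK: 7  (via FIR)
ELM: 7  (via FIR)
IVY: 8  (via RIV)
LAR: 8  (via BRV)
MID: 8  (via ELM)
KEW: 10  (via MID)
QRY: 12  (via DOK)
Shortest route: BRV → FIR → DOK → QRY = $12.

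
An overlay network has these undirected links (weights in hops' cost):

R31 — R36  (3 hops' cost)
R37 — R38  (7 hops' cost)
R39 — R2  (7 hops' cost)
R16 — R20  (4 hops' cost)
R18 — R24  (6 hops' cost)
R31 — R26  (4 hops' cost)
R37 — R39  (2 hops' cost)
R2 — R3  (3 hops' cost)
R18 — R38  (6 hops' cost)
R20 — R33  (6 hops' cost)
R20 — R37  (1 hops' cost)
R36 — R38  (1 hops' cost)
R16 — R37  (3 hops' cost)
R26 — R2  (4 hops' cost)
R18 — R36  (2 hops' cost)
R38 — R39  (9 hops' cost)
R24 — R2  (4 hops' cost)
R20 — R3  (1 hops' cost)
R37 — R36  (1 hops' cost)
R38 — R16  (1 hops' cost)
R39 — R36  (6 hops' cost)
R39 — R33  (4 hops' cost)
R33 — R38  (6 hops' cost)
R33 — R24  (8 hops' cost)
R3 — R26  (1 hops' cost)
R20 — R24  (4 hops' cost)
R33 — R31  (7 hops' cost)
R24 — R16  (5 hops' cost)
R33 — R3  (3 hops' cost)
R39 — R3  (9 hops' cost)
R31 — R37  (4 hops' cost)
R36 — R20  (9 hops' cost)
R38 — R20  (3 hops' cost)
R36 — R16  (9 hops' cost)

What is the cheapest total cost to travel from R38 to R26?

5 hops' cost

Enumerating some paths:
R38–R16–R20–R3–R26: 1+4+1+1 = 7
R38–R16–R37–R20–R3–R26: 1+3+1+1+1 = 7
R38–R36–R31–R26: 1+3+4 = 8
R38–R20–R3–R26: 3+1+1 = 5
Cheapest is R38–R20–R3–R26 at 5 hops' cost.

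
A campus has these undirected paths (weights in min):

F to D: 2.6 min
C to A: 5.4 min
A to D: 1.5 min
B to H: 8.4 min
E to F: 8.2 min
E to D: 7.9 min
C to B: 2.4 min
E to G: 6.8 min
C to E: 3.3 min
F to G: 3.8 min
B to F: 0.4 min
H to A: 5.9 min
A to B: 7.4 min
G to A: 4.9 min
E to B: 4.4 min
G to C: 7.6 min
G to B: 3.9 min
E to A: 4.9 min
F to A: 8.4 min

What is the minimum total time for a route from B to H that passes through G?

14.7 min

Best B to G: B–G costing 3.9
Best G to H: G–A–H costing 10.8
Total via G: 3.9 + 10.8 = 14.7 min.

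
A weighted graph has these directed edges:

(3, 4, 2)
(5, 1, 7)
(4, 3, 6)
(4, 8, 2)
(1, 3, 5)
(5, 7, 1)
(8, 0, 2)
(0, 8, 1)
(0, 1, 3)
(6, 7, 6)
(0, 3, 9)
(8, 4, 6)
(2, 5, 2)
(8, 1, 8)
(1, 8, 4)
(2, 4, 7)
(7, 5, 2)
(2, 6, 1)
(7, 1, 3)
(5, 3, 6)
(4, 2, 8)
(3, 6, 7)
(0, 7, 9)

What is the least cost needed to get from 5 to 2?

16

Candidate routes:
5 - 1 - 3 - 4 - 2: 7+5+2+8 = 22
5 - 7 - 1 - 8 - 4 - 2: 1+3+4+6+8 = 22
5 - 3 - 4 - 2: 6+2+8 = 16
5 - 7 - 1 - 3 - 4 - 2: 1+3+5+2+8 = 19
Cheapest is 5 - 3 - 4 - 2 at 16.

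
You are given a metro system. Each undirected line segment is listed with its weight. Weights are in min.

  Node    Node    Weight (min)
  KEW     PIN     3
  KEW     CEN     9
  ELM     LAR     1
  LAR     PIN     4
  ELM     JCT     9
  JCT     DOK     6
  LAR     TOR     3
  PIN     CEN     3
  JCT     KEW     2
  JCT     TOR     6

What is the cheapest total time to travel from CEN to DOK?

14 min

Settle nodes by increasing distance from CEN:
CEN: 0
PIN: 3  (via CEN)
KEW: 6  (via PIN)
LAR: 7  (via PIN)
JCT: 8  (via KEW)
ELM: 8  (via LAR)
TOR: 10  (via LAR)
DOK: 14  (via JCT)
Shortest route: CEN → PIN → KEW → JCT → DOK = 14 min.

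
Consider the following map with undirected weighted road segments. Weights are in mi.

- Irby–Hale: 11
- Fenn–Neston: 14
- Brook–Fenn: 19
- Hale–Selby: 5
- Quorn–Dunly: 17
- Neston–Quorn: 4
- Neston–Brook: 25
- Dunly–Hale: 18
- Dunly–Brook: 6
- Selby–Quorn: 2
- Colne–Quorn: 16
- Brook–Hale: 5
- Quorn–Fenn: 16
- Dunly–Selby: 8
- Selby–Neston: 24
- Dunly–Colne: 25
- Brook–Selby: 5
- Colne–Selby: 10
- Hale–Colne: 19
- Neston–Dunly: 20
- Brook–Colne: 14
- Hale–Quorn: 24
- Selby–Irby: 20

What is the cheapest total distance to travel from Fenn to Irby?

34 mi

Compare a few routes:
Fenn - Quorn - Selby - Hale - Irby: 16+2+5+11 = 34
Fenn - Brook - Hale - Irby: 19+5+11 = 35
Fenn - Neston - Quorn - Selby - Hale - Irby: 14+4+2+5+11 = 36
The minimum is 34 mi via Fenn - Quorn - Selby - Hale - Irby.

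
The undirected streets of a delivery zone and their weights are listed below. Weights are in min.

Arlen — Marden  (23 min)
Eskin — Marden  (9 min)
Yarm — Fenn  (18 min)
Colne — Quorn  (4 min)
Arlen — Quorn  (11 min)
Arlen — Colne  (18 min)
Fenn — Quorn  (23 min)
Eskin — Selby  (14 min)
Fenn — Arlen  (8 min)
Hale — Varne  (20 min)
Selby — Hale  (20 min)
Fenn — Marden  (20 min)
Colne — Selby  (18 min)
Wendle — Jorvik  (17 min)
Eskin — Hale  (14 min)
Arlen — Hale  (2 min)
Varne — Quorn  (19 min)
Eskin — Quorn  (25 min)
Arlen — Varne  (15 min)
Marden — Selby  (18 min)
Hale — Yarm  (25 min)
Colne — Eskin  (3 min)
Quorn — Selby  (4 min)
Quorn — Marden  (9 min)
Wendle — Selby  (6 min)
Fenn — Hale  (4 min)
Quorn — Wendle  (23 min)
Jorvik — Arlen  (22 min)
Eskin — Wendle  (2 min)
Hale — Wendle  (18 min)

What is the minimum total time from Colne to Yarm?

39 min

Candidate routes:
Colne → Quorn → Arlen → Fenn → Yarm: 4+11+8+18 = 41
Colne → Quorn → Arlen → Hale → Yarm: 4+11+2+25 = 42
Colne → Arlen → Hale → Fenn → Yarm: 18+2+4+18 = 42
Colne → Eskin → Hale → Fenn → Yarm: 3+14+4+18 = 39
The minimum is 39 min via Colne → Eskin → Hale → Fenn → Yarm.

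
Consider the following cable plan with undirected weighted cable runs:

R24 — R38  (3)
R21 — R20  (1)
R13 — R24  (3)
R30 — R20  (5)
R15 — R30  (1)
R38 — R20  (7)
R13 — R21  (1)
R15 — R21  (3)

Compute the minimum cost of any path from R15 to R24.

7

Shortest distances from R15:
R15: 0
R30: 1  (via R15)
R21: 3  (via R15)
R13: 4  (via R21)
R20: 4  (via R21)
R24: 7  (via R13)
Shortest route: R15–R21–R13–R24 = 7.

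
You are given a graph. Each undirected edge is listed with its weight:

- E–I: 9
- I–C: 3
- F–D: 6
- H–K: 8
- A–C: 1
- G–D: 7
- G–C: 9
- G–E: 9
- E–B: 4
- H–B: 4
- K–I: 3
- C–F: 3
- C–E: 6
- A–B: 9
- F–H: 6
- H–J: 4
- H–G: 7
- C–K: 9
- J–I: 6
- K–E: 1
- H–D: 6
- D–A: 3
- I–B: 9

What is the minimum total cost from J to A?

10

Running Dijkstra from J:
J: 0
H: 4  (via J)
I: 6  (via J)
B: 8  (via H)
C: 9  (via I)
K: 9  (via I)
A: 10  (via C)
Shortest route: J–I–C–A = 10.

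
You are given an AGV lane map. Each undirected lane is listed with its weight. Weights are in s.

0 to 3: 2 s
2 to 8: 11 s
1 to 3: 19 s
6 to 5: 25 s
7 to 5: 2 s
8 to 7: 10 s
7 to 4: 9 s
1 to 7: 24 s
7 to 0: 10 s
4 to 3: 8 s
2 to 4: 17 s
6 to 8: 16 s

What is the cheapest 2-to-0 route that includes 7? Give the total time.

Shortest 2→7: 2 → 8 → 7 = 21
Shortest 7→0: 7 → 0 = 10
Total via 7: 21 + 10 = 31 s.

31 s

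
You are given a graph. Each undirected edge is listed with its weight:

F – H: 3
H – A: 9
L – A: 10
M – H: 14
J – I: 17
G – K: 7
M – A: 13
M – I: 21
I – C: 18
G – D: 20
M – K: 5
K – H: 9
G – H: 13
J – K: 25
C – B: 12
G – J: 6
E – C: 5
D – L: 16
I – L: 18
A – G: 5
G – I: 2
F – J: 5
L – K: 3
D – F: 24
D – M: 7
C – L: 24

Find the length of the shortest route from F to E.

36

Running Dijkstra from F:
F: 0
H: 3  (via F)
J: 5  (via F)
G: 11  (via J)
A: 12  (via H)
K: 12  (via H)
I: 13  (via G)
L: 15  (via K)
M: 17  (via H)
D: 24  (via F)
C: 31  (via I)
E: 36  (via C)
Shortest route: F → J → G → I → C → E = 36.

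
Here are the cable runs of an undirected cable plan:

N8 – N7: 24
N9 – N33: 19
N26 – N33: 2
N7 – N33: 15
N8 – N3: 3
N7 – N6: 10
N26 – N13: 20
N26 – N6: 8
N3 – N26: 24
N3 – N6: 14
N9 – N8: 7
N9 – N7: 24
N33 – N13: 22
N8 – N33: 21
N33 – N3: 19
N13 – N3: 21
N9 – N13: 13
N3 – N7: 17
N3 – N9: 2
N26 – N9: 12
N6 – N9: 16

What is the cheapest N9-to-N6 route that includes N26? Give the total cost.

20

Shortest N9→N26: N9–N26 = 12
Shortest N26→N6: N26–N6 = 8
Total via N26: 12 + 8 = 20.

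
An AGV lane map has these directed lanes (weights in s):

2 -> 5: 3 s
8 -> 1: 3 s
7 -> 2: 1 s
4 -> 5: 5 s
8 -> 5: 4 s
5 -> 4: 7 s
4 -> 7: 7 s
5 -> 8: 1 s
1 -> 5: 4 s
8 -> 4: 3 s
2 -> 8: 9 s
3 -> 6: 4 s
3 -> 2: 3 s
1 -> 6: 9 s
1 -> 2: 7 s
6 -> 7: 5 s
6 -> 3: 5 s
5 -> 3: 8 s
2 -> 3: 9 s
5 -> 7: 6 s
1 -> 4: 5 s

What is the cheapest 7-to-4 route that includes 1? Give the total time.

13 s

Best 7 to 1: 7 → 2 → 5 → 8 → 1 costing 8
Best 1 to 4: 1 → 4 costing 5
Total via 1: 8 + 5 = 13 s.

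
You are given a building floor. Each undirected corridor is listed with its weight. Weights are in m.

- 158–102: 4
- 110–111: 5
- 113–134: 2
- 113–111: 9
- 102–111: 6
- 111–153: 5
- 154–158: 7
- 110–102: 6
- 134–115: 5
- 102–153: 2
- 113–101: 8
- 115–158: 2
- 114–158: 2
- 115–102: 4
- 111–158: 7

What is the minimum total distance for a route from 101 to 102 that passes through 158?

21 m

Best 101 to 158: 101 → 113 → 134 → 115 → 158 costing 17
Shortest 158→102: 158 → 102 = 4
Total via 158: 17 + 4 = 21 m.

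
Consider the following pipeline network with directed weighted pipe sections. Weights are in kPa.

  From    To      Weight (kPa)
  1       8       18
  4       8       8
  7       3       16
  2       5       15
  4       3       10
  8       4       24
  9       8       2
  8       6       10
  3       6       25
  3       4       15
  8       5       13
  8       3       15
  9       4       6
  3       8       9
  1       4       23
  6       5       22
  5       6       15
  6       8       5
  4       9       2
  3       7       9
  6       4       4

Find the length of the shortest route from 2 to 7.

53 kPa

Running Dijkstra from 2:
2: 0
5: 15  (via 2)
6: 30  (via 5)
4: 34  (via 6)
8: 35  (via 6)
9: 36  (via 4)
3: 44  (via 4)
7: 53  (via 3)
Shortest route: 2–5–6–4–3–7 = 53 kPa.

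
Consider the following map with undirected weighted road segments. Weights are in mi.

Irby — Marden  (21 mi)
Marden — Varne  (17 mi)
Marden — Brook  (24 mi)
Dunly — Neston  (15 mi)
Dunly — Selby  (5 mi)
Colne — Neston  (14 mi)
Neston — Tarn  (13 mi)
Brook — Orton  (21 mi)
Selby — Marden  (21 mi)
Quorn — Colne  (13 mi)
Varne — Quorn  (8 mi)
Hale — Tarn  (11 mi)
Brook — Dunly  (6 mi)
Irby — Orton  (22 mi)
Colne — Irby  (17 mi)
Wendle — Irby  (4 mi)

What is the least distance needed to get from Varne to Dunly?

43 mi

Compare a few routes:
Varne - Marden - Brook - Dunly: 17+24+6 = 47
Varne - Marden - Selby - Dunly: 17+21+5 = 43
Cheapest is Varne - Marden - Selby - Dunly at 43 mi.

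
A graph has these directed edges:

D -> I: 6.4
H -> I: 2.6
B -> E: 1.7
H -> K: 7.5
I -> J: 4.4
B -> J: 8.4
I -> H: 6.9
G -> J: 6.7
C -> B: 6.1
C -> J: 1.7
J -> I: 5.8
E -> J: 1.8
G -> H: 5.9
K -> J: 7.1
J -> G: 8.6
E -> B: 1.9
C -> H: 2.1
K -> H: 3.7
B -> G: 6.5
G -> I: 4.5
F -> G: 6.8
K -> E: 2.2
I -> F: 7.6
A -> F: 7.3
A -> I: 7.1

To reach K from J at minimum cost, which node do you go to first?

I

Enumerating some paths:
J–I–H–K: 5.8+6.9+7.5 = 20.2
J–I–F–G–H–K: 5.8+7.6+6.8+5.9+7.5 = 33.6
J–G–I–H–K: 8.6+4.5+6.9+7.5 = 27.5
J–G–H–K: 8.6+5.9+7.5 = 22
The minimum is 20.2 via J–I–H–K.
So from J the first move is to I.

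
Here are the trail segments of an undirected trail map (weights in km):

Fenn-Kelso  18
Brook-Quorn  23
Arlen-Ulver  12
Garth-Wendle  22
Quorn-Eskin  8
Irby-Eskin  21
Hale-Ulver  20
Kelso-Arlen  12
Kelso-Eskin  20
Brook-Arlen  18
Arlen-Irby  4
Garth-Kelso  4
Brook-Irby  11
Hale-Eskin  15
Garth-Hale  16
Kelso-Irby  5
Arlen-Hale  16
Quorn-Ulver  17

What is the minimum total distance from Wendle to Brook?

42 km

Compare a few routes:
Wendle–Garth–Kelso–Arlen–Brook: 22+4+12+18 = 56
Wendle–Garth–Kelso–Irby–Brook: 22+4+5+11 = 42
Wendle–Garth–Kelso–Arlen–Irby–Brook: 22+4+12+4+11 = 53
Wendle–Garth–Kelso–Irby–Arlen–Brook: 22+4+5+4+18 = 53
The minimum is 42 km via Wendle–Garth–Kelso–Irby–Brook.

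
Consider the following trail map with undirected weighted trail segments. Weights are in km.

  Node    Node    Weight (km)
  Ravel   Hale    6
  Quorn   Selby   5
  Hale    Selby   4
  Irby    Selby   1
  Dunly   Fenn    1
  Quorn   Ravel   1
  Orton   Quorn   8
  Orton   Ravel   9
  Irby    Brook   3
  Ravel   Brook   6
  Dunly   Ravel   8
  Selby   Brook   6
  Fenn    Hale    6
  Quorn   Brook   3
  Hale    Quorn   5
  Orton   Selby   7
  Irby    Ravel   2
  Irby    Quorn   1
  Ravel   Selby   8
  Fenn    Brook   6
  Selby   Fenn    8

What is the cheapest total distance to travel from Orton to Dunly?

Shortest distances from Orton:
Orton: 0
Selby: 7  (via Orton)
Irby: 8  (via Selby)
Quorn: 8  (via Orton)
Ravel: 9  (via Orton)
Hale: 11  (via Selby)
Brook: 11  (via Irby)
Fenn: 15  (via Selby)
Dunly: 16  (via Fenn)
Shortest route: Orton–Selby–Fenn–Dunly = 16 km.

16 km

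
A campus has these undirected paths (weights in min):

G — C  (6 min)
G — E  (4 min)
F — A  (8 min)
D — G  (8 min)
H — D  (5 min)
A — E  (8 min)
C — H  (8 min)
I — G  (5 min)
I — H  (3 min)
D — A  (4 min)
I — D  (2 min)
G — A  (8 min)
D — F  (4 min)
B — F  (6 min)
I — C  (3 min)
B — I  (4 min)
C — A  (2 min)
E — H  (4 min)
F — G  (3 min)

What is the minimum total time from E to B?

11 min

Running Dijkstra from E:
E: 0
G: 4  (via E)
H: 4  (via E)
F: 7  (via G)
I: 7  (via H)
A: 8  (via E)
D: 9  (via H)
C: 10  (via G)
B: 11  (via I)
Shortest route: E–H–I–B = 11 min.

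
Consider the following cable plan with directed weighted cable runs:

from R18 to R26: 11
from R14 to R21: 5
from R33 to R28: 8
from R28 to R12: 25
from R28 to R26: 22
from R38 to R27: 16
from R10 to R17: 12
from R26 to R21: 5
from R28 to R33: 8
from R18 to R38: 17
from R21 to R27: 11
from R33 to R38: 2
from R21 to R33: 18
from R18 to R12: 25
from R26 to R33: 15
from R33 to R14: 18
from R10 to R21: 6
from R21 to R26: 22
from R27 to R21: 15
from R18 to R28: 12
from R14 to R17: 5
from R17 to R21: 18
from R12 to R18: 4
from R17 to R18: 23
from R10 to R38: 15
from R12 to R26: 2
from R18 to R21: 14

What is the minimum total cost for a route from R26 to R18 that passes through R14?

Shortest R26→R14: R26–R33–R14 = 33
Shortest R14→R18: R14–R17–R18 = 28
Total via R14: 33 + 28 = 61.

61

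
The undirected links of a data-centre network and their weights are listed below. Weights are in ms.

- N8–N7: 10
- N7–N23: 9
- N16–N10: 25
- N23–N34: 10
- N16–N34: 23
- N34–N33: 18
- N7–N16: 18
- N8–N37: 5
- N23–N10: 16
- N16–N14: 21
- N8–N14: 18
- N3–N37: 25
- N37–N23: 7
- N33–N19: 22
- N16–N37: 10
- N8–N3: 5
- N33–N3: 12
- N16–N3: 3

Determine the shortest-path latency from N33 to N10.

40 ms

Running Dijkstra from N33:
N33: 0
N3: 12  (via N33)
N16: 15  (via N3)
N8: 17  (via N3)
N34: 18  (via N33)
N37: 22  (via N8)
N19: 22  (via N33)
N7: 27  (via N8)
N23: 28  (via N34)
N14: 35  (via N8)
N10: 40  (via N16)
Shortest route: N33–N3–N16–N10 = 40 ms.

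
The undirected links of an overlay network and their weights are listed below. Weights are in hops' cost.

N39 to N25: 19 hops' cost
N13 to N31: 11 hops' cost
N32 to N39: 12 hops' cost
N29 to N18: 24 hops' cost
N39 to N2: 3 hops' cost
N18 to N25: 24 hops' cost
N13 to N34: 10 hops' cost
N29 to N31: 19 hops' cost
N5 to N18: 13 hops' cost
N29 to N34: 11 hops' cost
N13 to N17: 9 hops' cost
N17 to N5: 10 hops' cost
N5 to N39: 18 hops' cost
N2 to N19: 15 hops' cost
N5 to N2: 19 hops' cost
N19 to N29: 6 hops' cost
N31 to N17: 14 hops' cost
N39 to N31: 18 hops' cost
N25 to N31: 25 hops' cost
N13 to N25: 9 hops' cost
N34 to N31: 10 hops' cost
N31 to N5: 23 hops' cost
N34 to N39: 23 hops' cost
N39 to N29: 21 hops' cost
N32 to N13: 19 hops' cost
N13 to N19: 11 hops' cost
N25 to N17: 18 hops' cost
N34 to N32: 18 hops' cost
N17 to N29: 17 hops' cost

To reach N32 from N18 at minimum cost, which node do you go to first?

Enumerating some paths:
N18 → N5 → N39 → N32: 13+18+12 = 43
N18 → N5 → N17 → N13 → N32: 13+10+9+19 = 51
N18 → N5 → N2 → N39 → N32: 13+19+3+12 = 47
Cheapest is N18 → N5 → N39 → N32 at 43 hops' cost.
So from N18 the first move is to N5.

N5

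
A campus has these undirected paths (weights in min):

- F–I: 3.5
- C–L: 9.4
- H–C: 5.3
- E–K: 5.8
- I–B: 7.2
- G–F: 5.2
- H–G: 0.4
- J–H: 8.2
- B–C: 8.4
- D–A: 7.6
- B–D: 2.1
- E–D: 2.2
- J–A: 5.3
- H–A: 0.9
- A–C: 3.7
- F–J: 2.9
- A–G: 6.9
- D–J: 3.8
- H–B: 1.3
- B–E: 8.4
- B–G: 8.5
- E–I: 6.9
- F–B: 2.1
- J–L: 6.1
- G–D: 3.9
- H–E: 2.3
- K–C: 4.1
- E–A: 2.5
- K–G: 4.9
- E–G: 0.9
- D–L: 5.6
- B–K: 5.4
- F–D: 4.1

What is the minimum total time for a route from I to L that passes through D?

13.2 min

Shortest I→D: I → F → D = 7.6
Best D to L: D → L costing 5.6
Total via D: 7.6 + 5.6 = 13.2 min.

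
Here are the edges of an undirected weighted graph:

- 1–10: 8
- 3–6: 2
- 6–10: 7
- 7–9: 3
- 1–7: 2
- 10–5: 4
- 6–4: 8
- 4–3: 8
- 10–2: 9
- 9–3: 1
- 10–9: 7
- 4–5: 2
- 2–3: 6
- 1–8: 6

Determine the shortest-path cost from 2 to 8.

Settle nodes by increasing distance from 2:
2: 0
3: 6  (via 2)
9: 7  (via 3)
6: 8  (via 3)
10: 9  (via 2)
7: 10  (via 9)
1: 12  (via 7)
5: 13  (via 10)
4: 14  (via 3)
8: 18  (via 1)
Shortest route: 2–3–9–7–1–8 = 18.

18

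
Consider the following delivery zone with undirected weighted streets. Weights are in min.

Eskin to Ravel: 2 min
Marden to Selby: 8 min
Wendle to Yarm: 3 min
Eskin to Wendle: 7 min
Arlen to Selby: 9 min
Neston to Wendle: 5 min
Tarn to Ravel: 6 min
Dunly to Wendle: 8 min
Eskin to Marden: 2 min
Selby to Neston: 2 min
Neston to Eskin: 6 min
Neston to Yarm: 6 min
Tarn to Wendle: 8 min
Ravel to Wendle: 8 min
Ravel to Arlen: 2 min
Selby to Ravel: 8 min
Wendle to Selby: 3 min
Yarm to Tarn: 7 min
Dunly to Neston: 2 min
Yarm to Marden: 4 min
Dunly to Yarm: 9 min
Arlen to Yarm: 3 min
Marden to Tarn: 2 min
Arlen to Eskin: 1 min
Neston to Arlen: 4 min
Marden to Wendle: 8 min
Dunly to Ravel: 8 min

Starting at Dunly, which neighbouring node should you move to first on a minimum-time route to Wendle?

Neston

Enumerating some paths:
Dunly → Neston → Wendle: 2+5 = 7
Dunly → Yarm → Wendle: 9+3 = 12
Dunly → Neston → Yarm → Wendle: 2+6+3 = 11
Dunly → Wendle: 8 = 8
The minimum is 7 min via Dunly → Neston → Wendle.
So from Dunly the first move is to Neston.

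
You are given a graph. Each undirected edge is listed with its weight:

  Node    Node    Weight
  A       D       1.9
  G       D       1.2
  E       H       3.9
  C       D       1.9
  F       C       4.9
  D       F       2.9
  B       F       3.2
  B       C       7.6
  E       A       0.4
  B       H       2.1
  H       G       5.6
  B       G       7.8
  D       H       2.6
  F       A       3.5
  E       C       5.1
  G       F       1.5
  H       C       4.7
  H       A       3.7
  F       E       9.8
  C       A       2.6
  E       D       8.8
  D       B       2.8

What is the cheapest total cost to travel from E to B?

Candidate routes:
E → A → D → B: 0.4+1.9+2.8 = 5.1
E → H → B: 3.9+2.1 = 6
The minimum is 5.1 via E → A → D → B.

5.1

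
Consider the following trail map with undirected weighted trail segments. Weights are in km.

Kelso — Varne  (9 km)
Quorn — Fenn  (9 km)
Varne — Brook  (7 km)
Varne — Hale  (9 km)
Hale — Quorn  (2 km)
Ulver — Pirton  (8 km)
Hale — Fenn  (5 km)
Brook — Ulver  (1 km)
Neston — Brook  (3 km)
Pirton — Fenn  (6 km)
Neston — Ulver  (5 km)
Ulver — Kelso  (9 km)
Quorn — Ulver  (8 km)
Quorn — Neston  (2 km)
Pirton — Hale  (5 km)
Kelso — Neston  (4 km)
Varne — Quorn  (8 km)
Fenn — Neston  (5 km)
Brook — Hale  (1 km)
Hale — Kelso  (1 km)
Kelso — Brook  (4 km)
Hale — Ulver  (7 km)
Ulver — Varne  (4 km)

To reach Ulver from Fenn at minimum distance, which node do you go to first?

Hale

Enumerating some paths:
Fenn → Neston → Brook → Ulver: 5+3+1 = 9
Fenn → Hale → Brook → Ulver: 5+1+1 = 7
Fenn → Neston → Quorn → Hale → Brook → Ulver: 5+2+2+1+1 = 11
Fenn → Neston → Ulver: 5+5 = 10
The minimum is 7 km via Fenn → Hale → Brook → Ulver.
So from Fenn the first move is to Hale.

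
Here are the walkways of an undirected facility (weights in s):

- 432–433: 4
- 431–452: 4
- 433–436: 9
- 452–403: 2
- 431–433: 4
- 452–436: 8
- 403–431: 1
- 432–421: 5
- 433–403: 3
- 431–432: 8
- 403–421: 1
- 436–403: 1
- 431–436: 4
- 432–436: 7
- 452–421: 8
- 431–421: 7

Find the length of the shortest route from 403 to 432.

Running Dijkstra from 403:
403: 0
421: 1  (via 403)
436: 1  (via 403)
431: 1  (via 403)
452: 2  (via 403)
433: 3  (via 403)
432: 6  (via 421)
Shortest route: 403 → 421 → 432 = 6 s.

6 s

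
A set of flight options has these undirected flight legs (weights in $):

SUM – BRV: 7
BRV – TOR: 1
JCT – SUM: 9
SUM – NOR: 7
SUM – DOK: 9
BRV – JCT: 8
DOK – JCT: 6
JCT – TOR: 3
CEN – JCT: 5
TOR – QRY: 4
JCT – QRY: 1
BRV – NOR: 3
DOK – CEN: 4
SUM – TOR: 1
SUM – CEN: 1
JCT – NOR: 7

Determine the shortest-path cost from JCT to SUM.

$4

Compare a few routes:
JCT → TOR → SUM: 3+1 = 4
JCT → CEN → SUM: 5+1 = 6
Cheapest is JCT → TOR → SUM at $4.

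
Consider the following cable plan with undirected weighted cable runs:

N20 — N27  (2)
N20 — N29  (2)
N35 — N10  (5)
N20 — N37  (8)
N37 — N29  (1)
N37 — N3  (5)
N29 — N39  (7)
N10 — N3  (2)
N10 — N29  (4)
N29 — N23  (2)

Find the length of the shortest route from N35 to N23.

Compare a few routes:
N35–N10–N29–N23: 5+4+2 = 11
N35–N10–N3–N37–N20–N29–N23: 5+2+5+8+2+2 = 24
N35–N10–N3–N37–N29–N23: 5+2+5+1+2 = 15
The minimum is 11 via N35–N10–N29–N23.

11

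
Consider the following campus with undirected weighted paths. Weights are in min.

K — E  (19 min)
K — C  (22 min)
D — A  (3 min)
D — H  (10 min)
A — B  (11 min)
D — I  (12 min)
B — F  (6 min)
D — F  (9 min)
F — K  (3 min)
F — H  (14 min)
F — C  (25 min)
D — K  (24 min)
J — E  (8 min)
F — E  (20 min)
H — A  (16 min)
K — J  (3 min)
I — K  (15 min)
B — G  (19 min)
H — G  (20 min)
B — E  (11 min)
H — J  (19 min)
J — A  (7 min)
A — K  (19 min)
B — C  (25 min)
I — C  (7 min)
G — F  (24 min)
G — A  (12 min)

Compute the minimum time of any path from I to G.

27 min

Enumerating some paths:
I → K → J → A → G: 15+3+7+12 = 37
I → D → A → G: 12+3+12 = 27
The minimum is 27 min via I → D → A → G.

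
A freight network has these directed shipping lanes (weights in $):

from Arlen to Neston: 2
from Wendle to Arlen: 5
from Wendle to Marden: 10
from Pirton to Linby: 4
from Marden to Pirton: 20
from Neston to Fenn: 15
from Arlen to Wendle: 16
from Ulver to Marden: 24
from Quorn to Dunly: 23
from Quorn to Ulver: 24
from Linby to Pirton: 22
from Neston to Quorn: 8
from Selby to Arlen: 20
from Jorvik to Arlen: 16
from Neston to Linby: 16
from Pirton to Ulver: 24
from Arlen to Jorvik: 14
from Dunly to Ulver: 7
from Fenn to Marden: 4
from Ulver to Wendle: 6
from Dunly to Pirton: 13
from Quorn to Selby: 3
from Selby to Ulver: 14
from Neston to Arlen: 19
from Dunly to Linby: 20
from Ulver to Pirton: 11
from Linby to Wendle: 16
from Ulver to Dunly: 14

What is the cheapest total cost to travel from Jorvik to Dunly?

$49

Enumerating some paths:
Jorvik–Arlen–Neston–Quorn–Selby–Ulver–Dunly: 16+2+8+3+14+14 = 57
Jorvik–Arlen–Neston–Quorn–Ulver–Dunly: 16+2+8+24+14 = 64
Jorvik–Arlen–Neston–Quorn–Dunly: 16+2+8+23 = 49
Cheapest is Jorvik–Arlen–Neston–Quorn–Dunly at $49.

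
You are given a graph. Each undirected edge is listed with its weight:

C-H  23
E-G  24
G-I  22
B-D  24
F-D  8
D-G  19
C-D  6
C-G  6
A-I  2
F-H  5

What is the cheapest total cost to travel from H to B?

37

Running Dijkstra from H:
H: 0
F: 5  (via H)
D: 13  (via F)
C: 19  (via D)
G: 25  (via C)
B: 37  (via D)
Shortest route: H–F–D–B = 37.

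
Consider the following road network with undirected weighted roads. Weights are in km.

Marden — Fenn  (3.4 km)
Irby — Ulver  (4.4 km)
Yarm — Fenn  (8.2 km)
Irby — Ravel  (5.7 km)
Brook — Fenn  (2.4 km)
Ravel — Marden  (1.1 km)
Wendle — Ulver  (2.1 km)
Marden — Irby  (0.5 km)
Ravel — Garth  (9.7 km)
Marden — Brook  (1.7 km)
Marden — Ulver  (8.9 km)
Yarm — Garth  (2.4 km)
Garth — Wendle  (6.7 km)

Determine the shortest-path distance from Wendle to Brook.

8.7 km

Shortest distances from Wendle:
Wendle: 0
Ulver: 2.1  (via Wendle)
Irby: 6.5  (via Ulver)
Garth: 6.7  (via Wendle)
Marden: 7  (via Irby)
Ravel: 8.1  (via Marden)
Brook: 8.7  (via Marden)
Shortest route: Wendle → Ulver → Irby → Marden → Brook = 8.7 km.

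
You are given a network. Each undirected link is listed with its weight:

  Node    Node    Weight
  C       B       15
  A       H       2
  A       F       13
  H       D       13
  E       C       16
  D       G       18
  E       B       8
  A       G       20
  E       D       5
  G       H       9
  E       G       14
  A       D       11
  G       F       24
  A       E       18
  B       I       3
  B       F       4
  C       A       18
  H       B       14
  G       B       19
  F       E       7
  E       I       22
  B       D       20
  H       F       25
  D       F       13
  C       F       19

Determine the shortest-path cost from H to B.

Candidate routes:
H - B: 14 = 14
H - A - F - B: 2+13+4 = 19
H - D - E - B: 13+5+8 = 26
H - A - D - E - B: 2+11+5+8 = 26
The minimum is 14 via H - B.

14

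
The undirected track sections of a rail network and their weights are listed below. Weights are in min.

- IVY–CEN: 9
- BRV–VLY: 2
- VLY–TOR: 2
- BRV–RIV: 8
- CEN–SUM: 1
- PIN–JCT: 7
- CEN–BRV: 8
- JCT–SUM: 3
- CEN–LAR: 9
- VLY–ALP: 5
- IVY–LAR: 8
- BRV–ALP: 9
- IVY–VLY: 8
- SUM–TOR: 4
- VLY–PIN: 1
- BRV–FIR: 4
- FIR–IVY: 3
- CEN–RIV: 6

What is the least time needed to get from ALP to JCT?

13 min

Running Dijkstra from ALP:
ALP: 0
VLY: 5  (via ALP)
PIN: 6  (via VLY)
BRV: 7  (via VLY)
TOR: 7  (via VLY)
SUM: 11  (via TOR)
FIR: 11  (via BRV)
CEN: 12  (via SUM)
JCT: 13  (via PIN)
Shortest route: ALP → VLY → PIN → JCT = 13 min.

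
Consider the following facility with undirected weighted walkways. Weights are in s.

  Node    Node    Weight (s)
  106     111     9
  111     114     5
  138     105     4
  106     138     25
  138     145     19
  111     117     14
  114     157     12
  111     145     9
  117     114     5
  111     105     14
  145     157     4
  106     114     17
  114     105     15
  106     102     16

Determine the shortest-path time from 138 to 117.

24 s

Compare a few routes:
138–105–114–117: 4+15+5 = 24
138–105–111–117: 4+14+14 = 32
138–105–111–114–117: 4+14+5+5 = 28
Cheapest is 138–105–114–117 at 24 s.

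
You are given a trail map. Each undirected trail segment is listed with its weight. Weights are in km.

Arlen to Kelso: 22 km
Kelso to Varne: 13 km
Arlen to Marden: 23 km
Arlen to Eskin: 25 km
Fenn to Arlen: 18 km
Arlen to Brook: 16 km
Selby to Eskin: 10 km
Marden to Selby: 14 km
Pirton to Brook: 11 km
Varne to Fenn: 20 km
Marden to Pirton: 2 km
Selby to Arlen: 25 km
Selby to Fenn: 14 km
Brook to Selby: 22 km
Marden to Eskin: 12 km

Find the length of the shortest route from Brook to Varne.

51 km

Candidate routes:
Brook → Arlen → Fenn → Varne: 16+18+20 = 54
Brook → Arlen → Kelso → Varne: 16+22+13 = 51
The minimum is 51 km via Brook → Arlen → Kelso → Varne.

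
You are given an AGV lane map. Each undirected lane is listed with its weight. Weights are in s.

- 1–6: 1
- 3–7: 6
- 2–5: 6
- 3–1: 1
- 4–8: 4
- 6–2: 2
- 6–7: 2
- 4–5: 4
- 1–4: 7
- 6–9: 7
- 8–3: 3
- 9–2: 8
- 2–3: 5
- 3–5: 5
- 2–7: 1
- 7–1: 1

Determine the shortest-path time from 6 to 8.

5 s

Compare a few routes:
6 - 1 - 3 - 8: 1+1+3 = 5
6 - 7 - 1 - 3 - 8: 2+1+1+3 = 7
Cheapest is 6 - 1 - 3 - 8 at 5 s.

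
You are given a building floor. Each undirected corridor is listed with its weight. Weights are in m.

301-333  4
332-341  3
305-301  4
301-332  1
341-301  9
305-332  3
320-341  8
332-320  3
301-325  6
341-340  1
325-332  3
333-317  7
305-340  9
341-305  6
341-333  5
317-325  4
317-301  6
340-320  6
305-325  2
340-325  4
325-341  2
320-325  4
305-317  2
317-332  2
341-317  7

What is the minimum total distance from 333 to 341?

Settle nodes by increasing distance from 333:
333: 0
301: 4  (via 333)
341: 5  (via 333)
Shortest route: 333 → 341 = 5 m.

5 m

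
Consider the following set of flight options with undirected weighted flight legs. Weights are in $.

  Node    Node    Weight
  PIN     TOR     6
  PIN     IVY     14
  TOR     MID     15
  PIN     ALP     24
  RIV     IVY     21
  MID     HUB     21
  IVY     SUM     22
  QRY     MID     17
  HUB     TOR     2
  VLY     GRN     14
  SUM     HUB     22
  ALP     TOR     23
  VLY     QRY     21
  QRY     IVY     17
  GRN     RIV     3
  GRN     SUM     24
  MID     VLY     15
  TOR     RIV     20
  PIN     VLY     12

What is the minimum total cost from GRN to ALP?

Candidate routes:
GRN → RIV → TOR → ALP: 3+20+23 = 46
GRN → VLY → PIN → ALP: 14+12+24 = 50
Cheapest is GRN → RIV → TOR → ALP at $46.

$46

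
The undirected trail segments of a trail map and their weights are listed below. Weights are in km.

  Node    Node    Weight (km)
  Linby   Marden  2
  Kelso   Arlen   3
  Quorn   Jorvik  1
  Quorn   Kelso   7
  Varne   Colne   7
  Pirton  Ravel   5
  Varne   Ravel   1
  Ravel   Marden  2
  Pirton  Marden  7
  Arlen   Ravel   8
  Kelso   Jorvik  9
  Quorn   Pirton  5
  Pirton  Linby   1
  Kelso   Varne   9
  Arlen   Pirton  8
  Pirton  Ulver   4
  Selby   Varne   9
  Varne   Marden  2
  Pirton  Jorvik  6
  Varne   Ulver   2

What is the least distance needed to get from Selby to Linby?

13 km

Enumerating some paths:
Selby–Varne–Ulver–Pirton–Linby: 9+2+4+1 = 16
Selby–Varne–Marden–Linby: 9+2+2 = 13
Selby–Varne–Ravel–Pirton–Linby: 9+1+5+1 = 16
Selby–Varne–Ravel–Marden–Linby: 9+1+2+2 = 14
The minimum is 13 km via Selby–Varne–Marden–Linby.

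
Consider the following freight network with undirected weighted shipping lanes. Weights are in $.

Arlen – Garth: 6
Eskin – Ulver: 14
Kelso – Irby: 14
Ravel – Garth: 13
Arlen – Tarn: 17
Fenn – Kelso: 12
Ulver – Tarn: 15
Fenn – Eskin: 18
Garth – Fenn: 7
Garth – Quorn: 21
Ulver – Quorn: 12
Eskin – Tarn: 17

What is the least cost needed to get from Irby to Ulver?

Shortest distances from Irby:
Irby: 0
Kelso: 14  (via Irby)
Fenn: 26  (via Kelso)
Garth: 33  (via Fenn)
Arlen: 39  (via Garth)
Eskin: 44  (via Fenn)
Ravel: 46  (via Garth)
Quorn: 54  (via Garth)
Tarn: 56  (via Arlen)
Ulver: 58  (via Eskin)
Shortest route: Irby → Kelso → Fenn → Eskin → Ulver = $58.

$58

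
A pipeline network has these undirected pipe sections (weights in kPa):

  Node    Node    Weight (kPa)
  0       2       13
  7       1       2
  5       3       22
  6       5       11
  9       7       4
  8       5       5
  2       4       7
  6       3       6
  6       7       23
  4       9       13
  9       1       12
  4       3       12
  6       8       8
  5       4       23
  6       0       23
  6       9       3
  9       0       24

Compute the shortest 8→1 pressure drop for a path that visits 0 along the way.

Shortest 8→0: 8 → 6 → 0 = 31
Best 0 to 1: 0 → 9 → 7 → 1 costing 30
Total via 0: 31 + 30 = 61 kPa.

61 kPa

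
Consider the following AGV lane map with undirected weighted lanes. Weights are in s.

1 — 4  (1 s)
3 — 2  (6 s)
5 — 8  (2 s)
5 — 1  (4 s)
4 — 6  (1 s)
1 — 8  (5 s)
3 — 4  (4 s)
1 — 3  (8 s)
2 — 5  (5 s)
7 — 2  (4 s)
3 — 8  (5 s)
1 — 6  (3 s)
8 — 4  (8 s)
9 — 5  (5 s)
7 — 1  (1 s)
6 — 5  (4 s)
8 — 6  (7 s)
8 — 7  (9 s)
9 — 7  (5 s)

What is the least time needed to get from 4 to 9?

7 s

Candidate routes:
4 → 6 → 1 → 7 → 9: 1+3+1+5 = 10
4 → 1 → 7 → 9: 1+1+5 = 7
The minimum is 7 s via 4 → 1 → 7 → 9.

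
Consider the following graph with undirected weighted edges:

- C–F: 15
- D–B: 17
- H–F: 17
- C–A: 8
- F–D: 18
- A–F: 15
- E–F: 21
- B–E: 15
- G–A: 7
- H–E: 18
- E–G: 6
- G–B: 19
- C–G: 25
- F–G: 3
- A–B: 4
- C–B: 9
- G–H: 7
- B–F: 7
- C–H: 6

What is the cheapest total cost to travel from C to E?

19

Running Dijkstra from C:
C: 0
H: 6  (via C)
A: 8  (via C)
B: 9  (via C)
G: 13  (via H)
F: 15  (via C)
E: 19  (via G)
Shortest route: C–H–G–E = 19.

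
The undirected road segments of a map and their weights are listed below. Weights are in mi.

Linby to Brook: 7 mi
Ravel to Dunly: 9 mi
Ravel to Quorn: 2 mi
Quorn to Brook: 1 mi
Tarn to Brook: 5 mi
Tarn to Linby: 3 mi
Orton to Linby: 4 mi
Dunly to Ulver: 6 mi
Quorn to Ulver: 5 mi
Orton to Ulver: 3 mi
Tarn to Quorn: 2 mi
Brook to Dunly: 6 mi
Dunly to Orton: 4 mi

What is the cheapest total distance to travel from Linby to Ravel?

7 mi

Running Dijkstra from Linby:
Linby: 0
Tarn: 3  (via Linby)
Orton: 4  (via Linby)
Quorn: 5  (via Tarn)
Brook: 6  (via Quorn)
Ulver: 7  (via Orton)
Ravel: 7  (via Quorn)
Shortest route: Linby → Tarn → Quorn → Ravel = 7 mi.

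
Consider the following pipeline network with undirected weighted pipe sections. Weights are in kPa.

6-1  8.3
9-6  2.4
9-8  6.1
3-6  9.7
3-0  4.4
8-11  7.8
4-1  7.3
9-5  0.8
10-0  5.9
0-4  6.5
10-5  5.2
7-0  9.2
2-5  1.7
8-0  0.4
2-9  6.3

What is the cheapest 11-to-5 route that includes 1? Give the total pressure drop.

33.5 kPa

Best 11 to 1: 11–8–0–4–1 costing 22
Best 1 to 5: 1–6–9–5 costing 11.5
Total via 1: 22 + 11.5 = 33.5 kPa.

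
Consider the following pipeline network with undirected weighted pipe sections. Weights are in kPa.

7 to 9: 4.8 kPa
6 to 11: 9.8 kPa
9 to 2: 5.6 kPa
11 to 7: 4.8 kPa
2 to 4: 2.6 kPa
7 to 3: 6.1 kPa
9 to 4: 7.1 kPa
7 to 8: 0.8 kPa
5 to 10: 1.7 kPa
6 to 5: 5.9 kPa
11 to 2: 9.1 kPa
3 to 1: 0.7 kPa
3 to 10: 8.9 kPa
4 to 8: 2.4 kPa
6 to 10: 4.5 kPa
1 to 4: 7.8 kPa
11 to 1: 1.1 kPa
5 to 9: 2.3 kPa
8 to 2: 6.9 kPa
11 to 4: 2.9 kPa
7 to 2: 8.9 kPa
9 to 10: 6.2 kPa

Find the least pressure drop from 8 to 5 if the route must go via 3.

Shortest 8→3: 8–7–3 = 6.9
Best 3 to 5: 3–10–5 costing 10.6
Total via 3: 6.9 + 10.6 = 17.5 kPa.

17.5 kPa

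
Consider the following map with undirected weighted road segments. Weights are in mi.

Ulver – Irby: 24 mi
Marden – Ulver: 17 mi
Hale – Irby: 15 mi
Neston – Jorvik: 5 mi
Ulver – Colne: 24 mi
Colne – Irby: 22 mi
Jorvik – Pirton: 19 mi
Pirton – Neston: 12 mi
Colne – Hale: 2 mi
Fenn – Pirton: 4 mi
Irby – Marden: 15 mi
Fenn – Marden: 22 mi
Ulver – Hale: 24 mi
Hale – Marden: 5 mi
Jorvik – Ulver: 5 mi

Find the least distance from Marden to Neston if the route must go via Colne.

Shortest Marden→Colne: Marden–Hale–Colne = 7
Shortest Colne→Neston: Colne–Ulver–Jorvik–Neston = 34
Total via Colne: 7 + 34 = 41 mi.

41 mi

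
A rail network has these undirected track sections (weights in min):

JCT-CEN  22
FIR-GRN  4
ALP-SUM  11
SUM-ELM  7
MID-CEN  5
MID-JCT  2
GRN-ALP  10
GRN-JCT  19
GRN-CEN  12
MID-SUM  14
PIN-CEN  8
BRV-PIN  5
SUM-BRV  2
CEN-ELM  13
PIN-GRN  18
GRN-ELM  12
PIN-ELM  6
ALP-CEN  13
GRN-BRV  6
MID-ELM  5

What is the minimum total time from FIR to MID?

Compare a few routes:
FIR - GRN - BRV - SUM - ELM - MID: 4+6+2+7+5 = 24
FIR - GRN - JCT - MID: 4+19+2 = 25
FIR - GRN - BRV - SUM - MID: 4+6+2+14 = 26
FIR - GRN - CEN - MID: 4+12+5 = 21
The minimum is 21 min via FIR - GRN - CEN - MID.

21 min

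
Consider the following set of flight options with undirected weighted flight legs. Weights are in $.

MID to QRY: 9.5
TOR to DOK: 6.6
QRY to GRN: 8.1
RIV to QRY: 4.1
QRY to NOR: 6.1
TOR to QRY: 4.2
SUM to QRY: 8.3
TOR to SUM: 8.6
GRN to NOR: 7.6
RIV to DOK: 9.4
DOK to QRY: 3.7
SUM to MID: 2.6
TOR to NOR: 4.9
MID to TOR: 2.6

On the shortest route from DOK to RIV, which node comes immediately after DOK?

Candidate routes:
DOK - TOR - QRY - RIV: 6.6+4.2+4.1 = 14.9
DOK - QRY - RIV: 3.7+4.1 = 7.8
DOK - RIV: 9.4 = 9.4
Cheapest is DOK - QRY - RIV at $7.8.
So from DOK the first move is to QRY.

QRY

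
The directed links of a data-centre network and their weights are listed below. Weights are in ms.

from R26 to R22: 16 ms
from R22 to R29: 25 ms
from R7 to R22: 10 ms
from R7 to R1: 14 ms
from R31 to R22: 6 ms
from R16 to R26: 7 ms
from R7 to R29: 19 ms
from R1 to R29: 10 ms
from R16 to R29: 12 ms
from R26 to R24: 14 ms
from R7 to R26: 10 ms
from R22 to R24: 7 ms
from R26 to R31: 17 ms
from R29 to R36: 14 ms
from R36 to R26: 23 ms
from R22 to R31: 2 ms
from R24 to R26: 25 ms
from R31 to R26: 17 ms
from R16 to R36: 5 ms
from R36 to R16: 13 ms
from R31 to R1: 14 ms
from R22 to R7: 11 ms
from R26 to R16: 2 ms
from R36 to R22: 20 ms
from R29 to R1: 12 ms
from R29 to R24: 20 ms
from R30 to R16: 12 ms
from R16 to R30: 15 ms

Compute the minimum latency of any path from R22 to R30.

36 ms

Settle nodes by increasing distance from R22:
R22: 0
R31: 2  (via R22)
R24: 7  (via R22)
R7: 11  (via R22)
R1: 16  (via R31)
R26: 19  (via R31)
R16: 21  (via R26)
R29: 25  (via R22)
R36: 26  (via R16)
R30: 36  (via R16)
Shortest route: R22–R31–R26–R16–R30 = 36 ms.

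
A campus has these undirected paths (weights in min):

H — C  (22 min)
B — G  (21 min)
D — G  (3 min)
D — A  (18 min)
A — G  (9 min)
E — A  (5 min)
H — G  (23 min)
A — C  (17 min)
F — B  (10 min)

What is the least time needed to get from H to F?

54 min

Candidate routes:
H → G → B → F: 23+21+10 = 54
H → C → A → G → B → F: 22+17+9+21+10 = 79
Cheapest is H → G → B → F at 54 min.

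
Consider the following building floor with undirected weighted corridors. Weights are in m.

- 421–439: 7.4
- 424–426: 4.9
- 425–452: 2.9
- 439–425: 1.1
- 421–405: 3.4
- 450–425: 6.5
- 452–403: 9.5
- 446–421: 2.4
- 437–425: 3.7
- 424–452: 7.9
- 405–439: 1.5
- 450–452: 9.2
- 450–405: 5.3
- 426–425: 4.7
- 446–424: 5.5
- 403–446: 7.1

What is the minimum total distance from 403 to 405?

12.9 m

Running Dijkstra from 403:
403: 0
446: 7.1  (via 403)
452: 9.5  (via 403)
421: 9.5  (via 446)
425: 12.4  (via 452)
424: 12.6  (via 446)
405: 12.9  (via 421)
Shortest route: 403–446–421–405 = 12.9 m.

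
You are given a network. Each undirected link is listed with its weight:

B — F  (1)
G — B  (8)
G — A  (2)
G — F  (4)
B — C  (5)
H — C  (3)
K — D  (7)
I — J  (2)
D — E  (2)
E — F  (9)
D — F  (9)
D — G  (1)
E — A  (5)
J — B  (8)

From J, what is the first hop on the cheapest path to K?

Compare a few routes:
J → B → G → D → K: 8+8+1+7 = 24
J → B → F → G → D → K: 8+1+4+1+7 = 21
The minimum is 21 via J → B → F → G → D → K.
So from J the first move is to B.

B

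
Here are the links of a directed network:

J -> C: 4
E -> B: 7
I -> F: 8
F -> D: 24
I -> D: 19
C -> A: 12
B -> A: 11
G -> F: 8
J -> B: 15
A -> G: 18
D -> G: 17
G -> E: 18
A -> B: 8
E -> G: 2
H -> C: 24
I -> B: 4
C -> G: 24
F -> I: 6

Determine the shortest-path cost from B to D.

Shortest distances from B:
B: 0
A: 11  (via B)
G: 29  (via A)
F: 37  (via G)
I: 43  (via F)
E: 47  (via G)
D: 61  (via F)
Shortest route: B → A → G → F → D = 61.

61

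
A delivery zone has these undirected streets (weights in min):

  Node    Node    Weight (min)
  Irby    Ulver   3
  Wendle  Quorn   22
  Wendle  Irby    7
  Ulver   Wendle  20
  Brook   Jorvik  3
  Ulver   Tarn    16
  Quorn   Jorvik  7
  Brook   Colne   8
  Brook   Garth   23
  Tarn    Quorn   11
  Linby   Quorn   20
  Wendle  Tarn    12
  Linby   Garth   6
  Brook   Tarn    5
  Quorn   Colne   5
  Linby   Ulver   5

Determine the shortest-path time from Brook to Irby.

24 min

Settle nodes by increasing distance from Brook:
Brook: 0
Jorvik: 3  (via Brook)
Tarn: 5  (via Brook)
Colne: 8  (via Brook)
Quorn: 10  (via Jorvik)
Wendle: 17  (via Tarn)
Ulver: 21  (via Tarn)
Garth: 23  (via Brook)
Irby: 24  (via Wendle)
Shortest route: Brook–Tarn–Wendle–Irby = 24 min.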